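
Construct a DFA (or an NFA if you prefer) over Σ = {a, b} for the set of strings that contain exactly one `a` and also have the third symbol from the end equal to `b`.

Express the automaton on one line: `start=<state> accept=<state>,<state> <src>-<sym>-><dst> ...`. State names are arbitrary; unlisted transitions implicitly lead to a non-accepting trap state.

Handle the two conditions separately and then intersect. One (3 states) tracks the count of `a`s, saturating at 2; the other (15 states) tracks the last 3 symbols read. Each combined state is a pair, one component from each; accept when both components accept. Minimizing collapses redundant product states.
With 11 states:
          a    b  
>  S0     S1   S2 
   S1     S3   S4 
   S2     S5   S6 
   S3     S3   S3 
   S4     S3   S7 
   S5     S3   S8 
   S6     S9   S6 
   S7     S3  S10 
 * S8     S3   S7 
 * S9     S3   S8 
 * S10    S3  S10 
(> = start, * = accepting)

start=S0 accept=S8,S9,S10 S0-a->S1 S0-b->S2 S1-a->S3 S1-b->S4 S2-a->S5 S2-b->S6 S3-a->S3 S3-b->S3 S4-a->S3 S4-b->S7 S5-a->S3 S5-b->S8 S6-a->S9 S6-b->S6 S7-a->S3 S7-b->S10 S8-a->S3 S8-b->S7 S9-a->S3 S9-b->S8 S10-a->S3 S10-b->S10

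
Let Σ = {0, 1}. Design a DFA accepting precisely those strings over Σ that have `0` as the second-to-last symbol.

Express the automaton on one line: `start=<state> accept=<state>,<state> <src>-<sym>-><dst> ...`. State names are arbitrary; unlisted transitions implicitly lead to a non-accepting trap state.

A DFA must remember the last 2 symbols (since which symbol is second-to-last isn't known until the input ends). Use one state per possible window of the last ≤2 symbols; accept from those whose window starts with `0`.
With 7 states:
        0   1  
>  q0   q1  q2 
   q1   q3  q4 
   q2   q5  q6 
 * q3   q3  q4 
 * q4   q5  q6 
   q5   q3  q4 
   q6   q5  q6 
(> = start, * = accepting)

start=q0 accept=q3,q4 q0-0->q1 q0-1->q2 q1-0->q3 q1-1->q4 q2-0->q5 q2-1->q6 q3-0->q3 q3-1->q4 q4-0->q5 q4-1->q6 q5-0->q3 q5-1->q4 q6-0->q5 q6-1->q6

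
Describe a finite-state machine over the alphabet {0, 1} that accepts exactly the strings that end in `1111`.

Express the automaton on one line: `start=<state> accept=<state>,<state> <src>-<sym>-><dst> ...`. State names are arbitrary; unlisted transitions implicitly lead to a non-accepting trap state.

start=S0 accept=S4 S0-0->S0 S0-1->S1 S1-0->S0 S1-1->S2 S2-0->S0 S2-1->S3 S3-0->S0 S3-1->S4 S4-0->S0 S4-1->S4

Remember how much of `1111` the current input suffix matches. State S0 means no match yet; S1 means the last symbol is `1`; S2 means the last 2 symbols are `11`; S3 means the last 3 symbols are `111`; S4 means the last 4 symbols are `1111`. Only S4 accepts. On a mismatch, fall back to the longest proper suffix that is still a prefix of `1111`.
A 5-state machine:
        0   1  
>  S0   S0  S1 
   S1   S0  S2 
   S2   S0  S3 
   S3   S0  S4 
 * S4   S0  S4 
(> = start, * = accepting)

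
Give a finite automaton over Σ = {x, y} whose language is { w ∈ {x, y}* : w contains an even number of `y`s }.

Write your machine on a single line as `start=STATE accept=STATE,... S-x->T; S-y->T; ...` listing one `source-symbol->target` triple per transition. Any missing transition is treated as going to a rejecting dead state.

Keep the running count of `y`s modulo 2: each `y` advances along the cycle A → B → A while other symbols loop. Accept at A.
With 2 states:
       x  y 
>* A   A  B 
   B   B  A 
(> = start, * = accepting)

start=A; accept=A; A-x->A; A-y->B; B-x->B; B-y->A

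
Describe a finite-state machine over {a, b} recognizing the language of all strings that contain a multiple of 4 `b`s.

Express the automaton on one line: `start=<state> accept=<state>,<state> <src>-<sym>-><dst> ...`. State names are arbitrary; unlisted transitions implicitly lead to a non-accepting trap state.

The only thing that matters is how many `b`s have appeared, reduced mod 4. Use one state per residue: S0 for 0, …, S3 for 3. Reading `b` moves to the next residue; anything else stays put. S0 is accepting.
With 4 states:
        a   b  
>* S0   S0  S1 
   S1   S1  S2 
   S2   S2  S3 
   S3   S3  S0 
(> = start, * = accepting)

start=S0 accept=S0 S0-a->S0 S0-b->S1 S1-a->S1 S1-b->S2 S2-a->S2 S2-b->S3 S3-a->S3 S3-b->S0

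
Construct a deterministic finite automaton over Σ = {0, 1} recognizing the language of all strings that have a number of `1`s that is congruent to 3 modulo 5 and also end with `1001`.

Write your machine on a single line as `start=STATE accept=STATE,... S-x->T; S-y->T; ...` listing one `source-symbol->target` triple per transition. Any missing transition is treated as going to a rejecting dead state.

Handle the two conditions separately and then intersect. One (5 states) tracks the count of `1`s modulo 5; the other (5 states) tracks how much of the suffix `1001` has currently been matched. Each combined state is a pair, one component from each; accept when both components accept. Minimizing collapses redundant product states.
        0   1  
>  q0   q0  q1 
   q1   q1  q2 
   q2   q3  q4 
   q3   q5  q4 
   q4   q4  q6 
   q5   q7  q8 
   q6   q6  q0 
   q7   q7  q4 
 * q8   q4  q6 
(> = start, * = accepting)

start=q0; accept=q8; q0-0->q0; q0-1->q1; q1-0->q1; q1-1->q2; q2-0->q3; q2-1->q4; q3-0->q5; q3-1->q4; q4-0->q4; q4-1->q6; q5-0->q7; q5-1->q8; q6-0->q6; q6-1->q0; q7-0->q7; q7-1->q4; q8-0->q4; q8-1->q6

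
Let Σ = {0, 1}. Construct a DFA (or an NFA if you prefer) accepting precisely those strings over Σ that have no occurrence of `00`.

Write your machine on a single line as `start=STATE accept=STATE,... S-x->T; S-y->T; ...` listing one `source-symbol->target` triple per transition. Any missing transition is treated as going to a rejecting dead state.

Track partial matches of the forbidden pattern `00`. State S2 is a dead state reached once `00` has occurred; every other state accepts. S0 means no part of `00` is currently matched.
A 3-state machine:
        0   1  
>* S0   S1  S0 
 * S1   S2  S0 
   S2   S2  S2 
(> = start, * = accepting)

start=S0; accept=S0,S1; S0-0->S1; S0-1->S0; S1-0->S2; S1-1->S0; S2-0->S2; S2-1->S2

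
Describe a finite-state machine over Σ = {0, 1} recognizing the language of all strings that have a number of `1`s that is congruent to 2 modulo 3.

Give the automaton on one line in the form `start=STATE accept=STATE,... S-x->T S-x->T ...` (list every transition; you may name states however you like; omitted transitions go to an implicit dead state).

start=q0 accept=q2 q0-0->q0 q0-1->q1 q1-0->q1 q1-1->q2 q2-0->q2 q2-1->q0

The only thing that matters is how many `1`s have appeared, reduced mod 3. Use one state per residue: q0 for 0, …, q2 for 2. Reading `1` moves to the next residue; anything else stays put. q2 is accepting.
3 states suffice.
        0   1  
>  q0   q0  q1 
   q1   q1  q2 
 * q2   q2  q0 
(> = start, * = accepting)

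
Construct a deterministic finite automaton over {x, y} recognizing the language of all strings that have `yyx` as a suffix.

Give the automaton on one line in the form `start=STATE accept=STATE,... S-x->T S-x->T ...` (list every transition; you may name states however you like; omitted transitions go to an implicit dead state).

Remember how much of `yyx` the current input suffix matches. State q0 means no match yet; q1 means the last symbol is `y`; q2 means the last 2 symbols are `yy`; q3 means the last 3 symbols are `yyx`. Only q3 accepts. On a mismatch, fall back to the longest proper suffix that is still a prefix of `yyx`.
        x   y  
>  q0   q0  q1 
   q1   q0  q2 
   q2   q3  q2 
 * q3   q0  q1 
(> = start, * = accepting)

start=q0 accept=q3 q0-x->q0 q0-y->q1 q1-x->q0 q1-y->q2 q2-x->q3 q2-y->q2 q3-x->q0 q3-y->q1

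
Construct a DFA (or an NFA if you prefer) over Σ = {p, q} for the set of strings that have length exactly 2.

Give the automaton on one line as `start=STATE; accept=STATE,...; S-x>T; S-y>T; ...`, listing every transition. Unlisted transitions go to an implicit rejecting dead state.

start=A; accept=C; A-p>B; A-q>B; B-p>C; B-q>C; C-p>D; C-q>D; D-p>D; D-q>D

Count input length up to 3: every symbol moves from A toward D, which means 'more than 2' and absorbs. Accept from {C}.
A 4-state machine:
       p  q 
>  A   B  B 
   B   C  C 
 * C   D  D 
   D   D  D 
(> = start, * = accepting)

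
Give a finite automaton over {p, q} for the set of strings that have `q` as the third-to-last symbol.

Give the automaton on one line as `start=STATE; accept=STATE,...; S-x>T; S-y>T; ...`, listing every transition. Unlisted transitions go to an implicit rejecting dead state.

start=s0; accept=s11,s12,s13,s14; s0-p>s1; s0-q>s2; s1-p>s3; s1-q>s4; s2-p>s5; s2-q>s6; s3-p>s7; s3-q>s8; s4-p>s9; s4-q>s10; s5-p>s11; s5-q>s12; s6-p>s13; s6-q>s14; s7-p>s7; s7-q>s8; s8-p>s9; s8-q>s10; s9-p>s11; s9-q>s12; s10-p>s13; s10-q>s14; s11-p>s7; s11-q>s8; s12-p>s9; s12-q>s10; s13-p>s11; s13-q>s12; s14-p>s13; s14-q>s14

Because acceptance depends on a position counted from the end, the machine has to buffer the most recent 3 symbols. Make each state the string of the last up-to-3 symbols read; on input `x` shift the window left and append `x`. Accept when the buffered window has length 3 and begins with `q`.
15 states suffice.
          p    q  
>  s0     s1   s2 
   s1     s3   s4 
   s2     s5   s6 
   s3     s7   s8 
   s4     s9  s10 
   s5    s11  s12 
   s6    s13  s14 
   s7     s7   s8 
   s8     s9  s10 
   s9    s11  s12 
   s10   s13  s14 
 * s11    s7   s8 
 * s12    s9  s10 
 * s13   s11  s12 
 * s14   s13  s14 
(> = start, * = accepting)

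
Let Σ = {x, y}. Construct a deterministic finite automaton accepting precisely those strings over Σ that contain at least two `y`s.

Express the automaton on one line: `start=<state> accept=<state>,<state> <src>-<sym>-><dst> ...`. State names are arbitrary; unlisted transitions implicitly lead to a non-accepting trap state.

start=A accept=C,D A-x->A A-y->B B-x->B B-y->C C-x->C C-y->D D-x->D D-y->D

Count `y`s, saturating at 3: states A through C mean 0 through 2 `y`s seen; D means more than 2. Each `y` increments (capped at D); other symbols loop. Accept from {C, D}.
A 4-state machine:
       x  y 
>  A   A  B 
   B   B  C 
 * C   C  D 
 * D   D  D 
(> = start, * = accepting)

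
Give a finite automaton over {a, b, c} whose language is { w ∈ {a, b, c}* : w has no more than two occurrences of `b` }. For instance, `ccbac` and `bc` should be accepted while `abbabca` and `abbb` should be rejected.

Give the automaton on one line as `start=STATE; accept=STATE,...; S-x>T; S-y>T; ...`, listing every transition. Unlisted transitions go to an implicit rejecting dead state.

start=q0; accept=q0,q1,q2; q0-a>q0; q0-b>q1; q0-c>q0; q1-a>q1; q1-b>q2; q1-c>q1; q2-a>q2; q2-b>q3; q2-c>q2; q3-a>q3; q3-b>q3; q3-c>q3

Only the number of `b`s matters, and only up to 3. Make a chain q0 → q1 → q2 → q3 advanced by each `b` (with q3 absorbing); every other symbol self-loops. The accepting set is {q0, q1, q2}.
        a   b   c  
>* q0   q0  q1  q0 
 * q1   q1  q2  q1 
 * q2   q2  q3  q2 
   q3   q3  q3  q3 
(> = start, * = accepting)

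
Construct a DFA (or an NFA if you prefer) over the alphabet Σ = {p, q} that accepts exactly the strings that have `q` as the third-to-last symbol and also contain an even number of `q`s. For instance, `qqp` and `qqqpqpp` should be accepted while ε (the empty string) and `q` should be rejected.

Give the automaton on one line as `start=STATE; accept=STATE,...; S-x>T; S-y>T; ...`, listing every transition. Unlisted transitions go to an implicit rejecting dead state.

start=S0; accept=S5,S6,S10,S11; S0-p>S0; S0-q>S1; S1-p>S2; S1-q>S3; S2-p>S4; S2-q>S5; S3-p>S6; S3-q>S7; S4-p>S4; S4-q>S8; S5-p>S9; S5-q>S7; S6-p>S10; S6-q>S1; S7-p>S2; S7-q>S11; S8-p>S9; S8-q>S7; S9-p>S10; S9-q>S1; S10-p>S0; S10-q>S1; S11-p>S6; S11-q>S7

Handle the two conditions separately and then intersect. The first has 15 states tracking the last 3 symbols read; the second has 2 states tracking the count of `q`s modulo 2. A product state is a pair (one from each), accepting exactly when both do. After merging equivalent states the machine shrinks.
12 states suffice.
          p    q  
>  S0     S0   S1 
   S1     S2   S3 
   S2     S4   S5 
   S3     S6   S7 
   S4     S4   S8 
 * S5     S9   S7 
 * S6    S10   S1 
   S7     S2  S11 
   S8     S9   S7 
   S9    S10   S1 
 * S10    S0   S1 
 * S11    S6   S7 
(> = start, * = accepting)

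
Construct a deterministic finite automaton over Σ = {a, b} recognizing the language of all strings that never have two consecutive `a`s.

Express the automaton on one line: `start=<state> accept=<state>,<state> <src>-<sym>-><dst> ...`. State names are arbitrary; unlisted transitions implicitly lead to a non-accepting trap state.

Track partial matches of the forbidden pattern `aa`. State q2 is a dead state reached once `aa` has occurred; every other state accepts. q0 means no part of `aa` is currently matched.
A 3-state machine:
        a   b  
>* q0   q1  q0 
 * q1   q2  q0 
   q2   q2  q2 
(> = start, * = accepting)

start=q0 accept=q0,q1 q0-a->q1 q0-b->q0 q1-a->q2 q1-b->q0 q2-a->q2 q2-b->q2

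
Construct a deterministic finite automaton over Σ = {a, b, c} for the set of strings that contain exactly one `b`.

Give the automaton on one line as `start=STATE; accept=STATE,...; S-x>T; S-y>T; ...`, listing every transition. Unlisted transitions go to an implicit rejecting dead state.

Count `b`s, saturating at 2: state s0 means no `b` yet, s1 means one `b` seen, s2 means more than one. Each `b` increments (capped at s2); other symbols loop. Accept from {s1}.
A 3-state machine:
        a   b   c  
>  s0   s0  s1  s0 
 * s1   s1  s2  s1 
   s2   s2  s2  s2 
(> = start, * = accepting)

start=s0; accept=s1; s0-a>s0; s0-b>s1; s0-c>s0; s1-a>s1; s1-b>s2; s1-c>s1; s2-a>s2; s2-b>s2; s2-c>s2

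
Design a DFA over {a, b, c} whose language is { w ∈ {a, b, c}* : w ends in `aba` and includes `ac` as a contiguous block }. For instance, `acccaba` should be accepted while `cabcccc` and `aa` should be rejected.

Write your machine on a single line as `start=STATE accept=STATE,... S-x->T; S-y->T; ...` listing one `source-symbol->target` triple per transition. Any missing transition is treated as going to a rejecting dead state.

Run two small machines in parallel and take their product. One (4 states) tracks how much of the suffix `aba` has currently been matched; the other (3 states) tracks whether and how much of `ac` has been seen. Each combined state is a pair, one component from each; accept when both components accept.
8 states suffice.
        a   b   c  
>  q0   q1  q0  q0 
   q1   q1  q2  q3 
   q2   q4  q0  q0 
   q3   q5  q3  q3 
   q4   q1  q2  q3 
   q5   q5  q6  q3 
   q6   q7  q3  q3 
 * q7   q5  q6  q3 
(> = start, * = accepting)

start=q0; accept=q7; q0-a->q1; q0-b->q0; q0-c->q0; q1-a->q1; q1-b->q2; q1-c->q3; q2-a->q4; q2-b->q0; q2-c->q0; q3-a->q5; q3-b->q3; q3-c->q3; q4-a->q1; q4-b->q2; q4-c->q3; q5-a->q5; q5-b->q6; q5-c->q3; q6-a->q7; q6-b->q3; q6-c->q3; q7-a->q5; q7-b->q6; q7-c->q3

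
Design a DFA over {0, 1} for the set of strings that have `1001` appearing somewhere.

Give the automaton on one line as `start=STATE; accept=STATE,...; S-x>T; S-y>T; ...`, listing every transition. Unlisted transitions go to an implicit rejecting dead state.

start=A; accept=E; A-0>A; A-1>B; B-0>C; B-1>B; C-0>D; C-1>B; D-0>A; D-1>E; E-0>E; E-1>E

States A..D record the length of the longest prefix of `1001` that matches the current input suffix. Reaching E means `1001` has been seen, and we stay there forever. Accept from E.
A 5-state machine:
       0  1 
>  A   A  B 
   B   C  B 
   C   D  B 
   D   A  E 
 * E   E  E 
(> = start, * = accepting)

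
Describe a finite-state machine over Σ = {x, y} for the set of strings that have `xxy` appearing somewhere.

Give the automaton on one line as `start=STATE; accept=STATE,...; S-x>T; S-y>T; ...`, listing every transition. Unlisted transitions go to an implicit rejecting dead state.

start=S0; accept=S3; S0-x>S1; S0-y>S0; S1-x>S2; S1-y>S0; S2-x>S2; S2-y>S3; S3-x>S3; S3-y>S3

States S0..S2 record the length of the longest prefix of `xxy` that matches the current input suffix. Reaching S3 means `xxy` has been seen, and we stay there forever. Accept from S3.
4 states suffice.
        x   y  
>  S0   S1  S0 
   S1   S2  S0 
   S2   S2  S3 
 * S3   S3  S3 
(> = start, * = accepting)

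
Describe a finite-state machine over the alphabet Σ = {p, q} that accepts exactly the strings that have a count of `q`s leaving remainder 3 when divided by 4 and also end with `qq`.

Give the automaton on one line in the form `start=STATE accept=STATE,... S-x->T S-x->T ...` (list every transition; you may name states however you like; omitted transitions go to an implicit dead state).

start=S0 accept=S4 S0-p->S0 S0-q->S1 S1-p->S1 S1-q->S2 S2-p->S3 S2-q->S4 S3-p->S3 S3-q->S5 S4-p->S5 S4-q->S0 S5-p->S5 S5-q->S0

Handle the two conditions separately and then intersect. The first has 4 states tracking the count of `q`s modulo 4; the second has 3 states tracking how much of the suffix `qq` has currently been matched. A product state is a pair (one from each), accepting exactly when both do. Minimizing collapses redundant product states.
A 6-state machine:
        p   q  
>  S0   S0  S1 
   S1   S1  S2 
   S2   S3  S4 
   S3   S3  S5 
 * S4   S5  S0 
   S5   S5  S0 
(> = start, * = accepting)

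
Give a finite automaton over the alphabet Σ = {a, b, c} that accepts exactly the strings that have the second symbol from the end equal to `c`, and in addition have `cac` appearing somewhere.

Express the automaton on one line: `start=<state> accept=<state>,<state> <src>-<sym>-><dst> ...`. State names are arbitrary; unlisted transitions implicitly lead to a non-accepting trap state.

start=q0 accept=q4,q5 q0-a->q0 q0-b->q0 q0-c->q1 q1-a->q2 q1-b->q0 q1-c->q1 q2-a->q0 q2-b->q0 q2-c->q3 q3-a->q4 q3-b->q4 q3-c->q5 q4-a->q6 q4-b->q6 q4-c->q3 q5-a->q4 q5-b->q4 q5-c->q5 q6-a->q6 q6-b->q6 q6-c->q3

Handle the two conditions separately and then intersect. The first has 13 states tracking the last 2 symbols read; the second has 4 states tracking whether and how much of `cac` has been seen. A product state is a pair (one from each), accepting exactly when both do. After merging equivalent states the machine shrinks.
With 7 states:
        a   b   c  
>  q0   q0  q0  q1 
   q1   q2  q0  q1 
   q2   q0  q0  q3 
   q3   q4  q4  q5 
 * q4   q6  q6  q3 
 * q5   q4  q4  q5 
   q6   q6  q6  q3 
(> = start, * = accepting)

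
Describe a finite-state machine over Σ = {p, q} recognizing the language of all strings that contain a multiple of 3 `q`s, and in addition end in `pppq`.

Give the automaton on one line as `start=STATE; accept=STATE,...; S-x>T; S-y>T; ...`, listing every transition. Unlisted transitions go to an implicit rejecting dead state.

Handle the two conditions separately and then intersect. One (3 states) tracks the count of `q`s modulo 3; the other (5 states) tracks how much of the suffix `pppq` has currently been matched. Each combined state is a pair, one component from each; accept when both components accept. Equivalent product states are then merged.
7 states suffice.
        p   q  
>  s0   s0  s1 
   s1   s1  s2 
   s2   s3  s0 
   s3   s4  s0 
   s4   s5  s0 
   s5   s5  s6 
 * s6   s0  s1 
(> = start, * = accepting)

start=s0; accept=s6; s0-p>s0; s0-q>s1; s1-p>s1; s1-q>s2; s2-p>s3; s2-q>s0; s3-p>s4; s3-q>s0; s4-p>s5; s4-q>s0; s5-p>s5; s5-q>s6; s6-p>s0; s6-q>s1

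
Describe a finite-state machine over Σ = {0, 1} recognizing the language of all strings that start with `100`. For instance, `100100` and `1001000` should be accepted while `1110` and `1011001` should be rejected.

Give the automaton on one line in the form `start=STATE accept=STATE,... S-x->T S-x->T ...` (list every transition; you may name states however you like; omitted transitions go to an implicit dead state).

Walk along `100` while the input agrees: from q0 take `1` to q1, and so on. Any deviation drops to the rejecting sink q4. Once q3 is reached the prefix is confirmed and every continuation is accepted.
With 5 states:
        0   1  
>  q0   q4  q1 
   q1   q2  q4 
   q2   q3  q4 
 * q3   q3  q3 
   q4   q4  q4 
(> = start, * = accepting)

start=q0 accept=q3 q0-0->q4 q0-1->q1 q1-0->q2 q1-1->q4 q2-0->q3 q2-1->q4 q3-0->q3 q3-1->q3 q4-0->q4 q4-1->q4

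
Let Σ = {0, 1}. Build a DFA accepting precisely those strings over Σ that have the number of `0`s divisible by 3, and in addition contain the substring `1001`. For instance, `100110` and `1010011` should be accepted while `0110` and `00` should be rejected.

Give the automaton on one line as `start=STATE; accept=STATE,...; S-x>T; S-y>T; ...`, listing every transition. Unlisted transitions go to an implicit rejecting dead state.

Handle the two conditions separately and then intersect. The first has 3 states tracking the count of `0`s modulo 3; the second has 5 states tracking whether and how much of `1001` has been seen. A product state is a pair (one from each), accepting exactly when both do.
A 15-state machine:
          0    1  
>  q0     q1   q2 
   q1     q3   q4 
   q2     q5   q2 
   q3     q0   q6 
   q4     q7   q4 
   q5     q8   q4 
   q6     q9   q6 
   q7    q10   q6 
   q8     q0  q11 
   q9    q12   q2 
   q10    q1  q13 
   q11   q13  q11 
   q12    q3  q14 
 * q13   q14  q13 
   q14   q11  q14 
(> = start, * = accepting)

start=q0; accept=q13; q0-0>q1; q0-1>q2; q1-0>q3; q1-1>q4; q2-0>q5; q2-1>q2; q3-0>q0; q3-1>q6; q4-0>q7; q4-1>q4; q5-0>q8; q5-1>q4; q6-0>q9; q6-1>q6; q7-0>q10; q7-1>q6; q8-0>q0; q8-1>q11; q9-0>q12; q9-1>q2; q10-0>q1; q10-1>q13; q11-0>q13; q11-1>q11; q12-0>q3; q12-1>q14; q13-0>q14; q13-1>q13; q14-0>q11; q14-1>q14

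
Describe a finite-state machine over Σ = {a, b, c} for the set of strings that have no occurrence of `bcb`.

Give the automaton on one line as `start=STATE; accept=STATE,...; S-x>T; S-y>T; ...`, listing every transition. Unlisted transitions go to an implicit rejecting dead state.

Track partial matches of the forbidden pattern `bcb`. State s3 is a dead state reached once `bcb` has occurred; every other state accepts. s0 means no part of `bcb` is currently matched.
A 4-state machine:
        a   b   c  
>* s0   s0  s1  s0 
 * s1   s0  s1  s2 
 * s2   s0  s3  s0 
   s3   s3  s3  s3 
(> = start, * = accepting)

start=s0; accept=s0,s1,s2; s0-a>s0; s0-b>s1; s0-c>s0; s1-a>s0; s1-b>s1; s1-c>s2; s2-a>s0; s2-b>s3; s2-c>s0; s3-a>s3; s3-b>s3; s3-c>s3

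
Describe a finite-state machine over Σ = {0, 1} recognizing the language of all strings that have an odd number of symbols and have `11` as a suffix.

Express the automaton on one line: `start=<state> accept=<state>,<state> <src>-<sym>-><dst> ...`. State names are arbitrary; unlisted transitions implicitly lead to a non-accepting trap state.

start=A accept=D A-0->B A-1->B B-0->A B-1->C C-0->B C-1->D D-0->A D-1->C

Handle the two conditions separately and then intersect. One (2 states) tracks the input length modulo 2; the other (3 states) tracks how much of the suffix `11` has currently been matched. Each combined state is a pair, one component from each; accept when both components accept. Equivalent product states are then merged.
4 states suffice.
       0  1 
>  A   B  B 
   B   A  C 
   C   B  D 
 * D   A  C 
(> = start, * = accepting)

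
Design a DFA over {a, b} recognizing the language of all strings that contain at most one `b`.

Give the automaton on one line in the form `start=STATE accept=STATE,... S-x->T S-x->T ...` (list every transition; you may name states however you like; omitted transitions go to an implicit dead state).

start=q0 accept=q0,q1 q0-a->q0 q0-b->q1 q1-a->q1 q1-b->q2 q2-a->q2 q2-b->q2

Count `b`s, saturating at 2: state q0 means no `b` yet, q1 means one `b` seen, q2 means more than one. Each `b` increments (capped at q2); other symbols loop. Accept from {q0, q1}.
3 states suffice.
        a   b  
>* q0   q0  q1 
 * q1   q1  q2 
   q2   q2  q2 
(> = start, * = accepting)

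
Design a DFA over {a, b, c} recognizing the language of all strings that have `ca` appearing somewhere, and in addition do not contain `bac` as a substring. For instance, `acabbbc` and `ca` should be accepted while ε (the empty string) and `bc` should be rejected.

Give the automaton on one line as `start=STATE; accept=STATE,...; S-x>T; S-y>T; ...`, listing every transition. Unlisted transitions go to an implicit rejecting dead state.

Build one automaton per condition and run them in lockstep. One (3 states) tracks whether and how much of `ca` has been seen; the other (4 states) tracks partial matches of the forbidden pattern `bac`. Each combined state is a pair, one component from each; accept when both components accept.
        a   b   c  
>  q0   q0  q1  q2 
   q1   q3  q1  q2 
   q2   q4  q1  q2 
   q3   q0  q1  q5 
 * q4   q4  q6  q4 
   q5   q7  q8  q5 
 * q6   q9  q6  q4 
   q7   q7  q7  q7 
   q8   q8  q8  q5 
 * q9   q4  q6  q7 
(> = start, * = accepting)

start=q0; accept=q4,q6,q9; q0-a>q0; q0-b>q1; q0-c>q2; q1-a>q3; q1-b>q1; q1-c>q2; q2-a>q4; q2-b>q1; q2-c>q2; q3-a>q0; q3-b>q1; q3-c>q5; q4-a>q4; q4-b>q6; q4-c>q4; q5-a>q7; q5-b>q8; q5-c>q5; q6-a>q9; q6-b>q6; q6-c>q4; q7-a>q7; q7-b>q7; q7-c>q7; q8-a>q8; q8-b>q8; q8-c>q5; q9-a>q4; q9-b>q6; q9-c>q7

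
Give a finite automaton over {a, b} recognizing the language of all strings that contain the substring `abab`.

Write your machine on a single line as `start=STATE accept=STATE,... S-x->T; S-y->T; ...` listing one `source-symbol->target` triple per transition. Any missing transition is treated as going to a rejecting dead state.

Track how much of `abab` has been matched so far: state q0 is no progress, q4 is the absorbing accept state reached once `abab` has occurred. Intermediate states record partial matches; on a mismatch, fall back to the longest reusable overlap.
        a   b  
>  q0   q1  q0 
   q1   q1  q2 
   q2   q3  q0 
   q3   q1  q4 
 * q4   q4  q4 
(> = start, * = accepting)

start=q0; accept=q4; q0-a->q1; q0-b->q0; q1-a->q1; q1-b->q2; q2-a->q3; q2-b->q0; q3-a->q1; q3-b->q4; q4-a->q4; q4-b->q4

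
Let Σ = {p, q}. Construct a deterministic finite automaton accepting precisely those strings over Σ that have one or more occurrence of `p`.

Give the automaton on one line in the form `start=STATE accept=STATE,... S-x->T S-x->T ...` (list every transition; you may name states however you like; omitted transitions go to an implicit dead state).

Only the number of `p`s matters, and only up to 2. Make a chain S0 → S1 → S2 advanced by each `p` (with S2 absorbing); every other symbol self-loops. The accepting set is {S1, S2}.
        p   q  
>  S0   S1  S0 
 * S1   S2  S1 
 * S2   S2  S2 
(> = start, * = accepting)

start=S0 accept=S1,S2 S0-p->S1 S0-q->S0 S1-p->S2 S1-q->S1 S2-p->S2 S2-q->S2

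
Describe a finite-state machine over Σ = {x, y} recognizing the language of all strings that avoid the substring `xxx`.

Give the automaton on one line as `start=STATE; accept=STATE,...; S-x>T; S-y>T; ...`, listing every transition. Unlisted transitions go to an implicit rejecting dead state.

start=q0; accept=q0,q1,q2; q0-x>q1; q0-y>q0; q1-x>q2; q1-y>q0; q2-x>q3; q2-y>q0; q3-x>q3; q3-y>q3

This is the complement of 'contains `xxx`'. Use the same substring-matching states — q0 through q3 holding how much of `xxx` has just been matched — but flip the accepting set: everything except the trap q3 accepts.
With 4 states:
        x   y  
>* q0   q1  q0 
 * q1   q2  q0 
 * q2   q3  q0 
   q3   q3  q3 
(> = start, * = accepting)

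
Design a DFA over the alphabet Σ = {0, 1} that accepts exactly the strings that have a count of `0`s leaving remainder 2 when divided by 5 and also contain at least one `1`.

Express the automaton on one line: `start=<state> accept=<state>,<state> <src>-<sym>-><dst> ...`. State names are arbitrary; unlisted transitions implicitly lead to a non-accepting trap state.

Build one automaton per condition and run them in lockstep. One (5 states) tracks the count of `0`s modulo 5; the other (3 states) tracks the count of `1`s, saturating at 2. Each combined state is a pair, one component from each; accept when both components accept. Minimizing collapses redundant product states.
        0   1  
>  S0   S1  S2 
   S1   S3  S4 
   S2   S4  S2 
   S3   S5  S6 
   S4   S6  S4 
   S5   S7  S8 
 * S6   S8  S6 
   S7   S0  S9 
   S8   S9  S8 
   S9   S2  S9 
(> = start, * = accepting)

start=S0 accept=S6 S0-0->S1 S0-1->S2 S1-0->S3 S1-1->S4 S2-0->S4 S2-1->S2 S3-0->S5 S3-1->S6 S4-0->S6 S4-1->S4 S5-0->S7 S5-1->S8 S6-0->S8 S6-1->S6 S7-0->S0 S7-1->S9 S8-0->S9 S8-1->S8 S9-0->S2 S9-1->S9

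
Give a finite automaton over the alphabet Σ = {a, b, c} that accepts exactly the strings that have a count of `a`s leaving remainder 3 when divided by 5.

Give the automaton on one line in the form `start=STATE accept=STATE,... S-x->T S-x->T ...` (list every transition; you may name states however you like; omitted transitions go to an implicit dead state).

The only thing that matters is how many `a`s have appeared, reduced mod 5. Use one state per residue: q0 for 0, …, q4 for 4. Reading `a` moves to the next residue; anything else stays put. q3 is accepting.
        a   b   c  
>  q0   q1  q0  q0 
   q1   q2  q1  q1 
   q2   q3  q2  q2 
 * q3   q4  q3  q3 
   q4   q0  q4  q4 
(> = start, * = accepting)

start=q0 accept=q3 q0-a->q1 q0-b->q0 q0-c->q0 q1-a->q2 q1-b->q1 q1-c->q1 q2-a->q3 q2-b->q2 q2-c->q2 q3-a->q4 q3-b->q3 q3-c->q3 q4-a->q0 q4-b->q4 q4-c->q4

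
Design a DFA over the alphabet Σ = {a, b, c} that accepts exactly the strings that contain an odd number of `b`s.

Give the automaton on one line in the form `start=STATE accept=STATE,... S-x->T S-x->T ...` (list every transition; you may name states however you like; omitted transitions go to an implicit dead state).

The only thing that matters is how many `b`s have appeared, reduced mod 2. Use one state per residue: S0 for 0, …, S1 for 1. Reading `b` moves to the next residue; anything else stays put. S1 is accepting.
        a   b   c  
>  S0   S0  S1  S0 
 * S1   S1  S0  S1 
(> = start, * = accepting)

start=S0 accept=S1 S0-a->S0 S0-b->S1 S0-c->S0 S1-a->S1 S1-b->S0 S1-c->S1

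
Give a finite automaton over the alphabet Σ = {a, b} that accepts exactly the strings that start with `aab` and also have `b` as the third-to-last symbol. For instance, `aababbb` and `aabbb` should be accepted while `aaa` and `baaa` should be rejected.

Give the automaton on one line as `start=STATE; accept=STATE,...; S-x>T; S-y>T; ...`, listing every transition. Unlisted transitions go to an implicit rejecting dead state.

Handle the two conditions separately and then intersect. The first has 5 states tracking whether the input so far still matches the prefix `aab`; the second has 15 states tracking the last 3 symbols read. A product state is a pair (one from each), accepting exactly when both do.
23 states suffice.
          a    b  
>  q0     q1   q2 
   q1     q3   q4 
   q2     q5   q6 
   q3     q7   q8 
   q4     q9  q10 
   q5    q11  q12 
   q6    q13  q14 
   q7     q7  q15 
   q8    q16  q17 
   q9    q11  q12 
   q10   q13  q14 
   q11    q7  q15 
   q12    q9  q10 
   q13   q11  q12 
   q14   q13  q14 
   q15    q9  q10 
   q16   q18  q19 
   q17   q20  q21 
 * q18   q22   q8 
 * q19   q16  q17 
 * q20   q18  q19 
 * q21   q20  q21 
   q22   q22   q8 
(> = start, * = accepting)

start=q0; accept=q18,q19,q20,q21; q0-a>q1; q0-b>q2; q1-a>q3; q1-b>q4; q2-a>q5; q2-b>q6; q3-a>q7; q3-b>q8; q4-a>q9; q4-b>q10; q5-a>q11; q5-b>q12; q6-a>q13; q6-b>q14; q7-a>q7; q7-b>q15; q8-a>q16; q8-b>q17; q9-a>q11; q9-b>q12; q10-a>q13; q10-b>q14; q11-a>q7; q11-b>q15; q12-a>q9; q12-b>q10; q13-a>q11; q13-b>q12; q14-a>q13; q14-b>q14; q15-a>q9; q15-b>q10; q16-a>q18; q16-b>q19; q17-a>q20; q17-b>q21; q18-a>q22; q18-b>q8; q19-a>q16; q19-b>q17; q20-a>q18; q20-b>q19; q21-a>q20; q21-b>q21; q22-a>q22; q22-b>q8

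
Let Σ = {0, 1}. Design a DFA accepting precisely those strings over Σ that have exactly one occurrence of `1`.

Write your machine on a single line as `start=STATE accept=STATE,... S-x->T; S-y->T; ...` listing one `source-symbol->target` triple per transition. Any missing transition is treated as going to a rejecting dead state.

start=S0; accept=S1; S0-0->S0; S0-1->S1; S1-0->S1; S1-1->S2; S2-0->S2; S2-1->S2

Only the number of `1`s matters, and only up to 2. Make a chain S0 → S1 → S2 advanced by each `1` (with S2 absorbing); every other symbol self-loops. The accepting set is {S1}.
With 3 states:
        0   1  
>  S0   S0  S1 
 * S1   S1  S2 
   S2   S2  S2 
(> = start, * = accepting)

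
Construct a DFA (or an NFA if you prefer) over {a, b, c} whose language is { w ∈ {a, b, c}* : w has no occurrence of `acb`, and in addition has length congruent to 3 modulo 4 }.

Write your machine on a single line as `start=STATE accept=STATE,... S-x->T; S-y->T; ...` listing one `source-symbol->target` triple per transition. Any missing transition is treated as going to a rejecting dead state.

Run two small machines in parallel and take their product. One (4 states) tracks partial matches of the forbidden pattern `acb`; the other (4 states) tracks the input length modulo 4. Each combined state is a pair, one component from each; accept when both components accept.
          a    b    c  
>  q0     q1   q2   q2 
   q1     q3   q4   q5 
   q2     q3   q4   q4 
   q3     q6   q7   q8 
   q4     q6   q7   q7 
   q5     q6   q9   q7 
 * q6    q10   q0  q11 
 * q7    q10   q0   q0 
 * q8    q10  q12   q0 
   q9    q12  q12  q12 
   q10    q1   q2  q13 
   q11    q1  q14   q2 
   q12   q14  q14  q14 
   q13    q3  q15   q4 
   q14   q15  q15  q15 
   q15    q9   q9   q9 
(> = start, * = accepting)

start=q0; accept=q6,q7,q8; q0-a->q1; q0-b->q2; q0-c->q2; q1-a->q3; q1-b->q4; q1-c->q5; q2-a->q3; q2-b->q4; q2-c->q4; q3-a->q6; q3-b->q7; q3-c->q8; q4-a->q6; q4-b->q7; q4-c->q7; q5-a->q6; q5-b->q9; q5-c->q7; q6-a->q10; q6-b->q0; q6-c->q11; q7-a->q10; q7-b->q0; q7-c->q0; q8-a->q10; q8-b->q12; q8-c->q0; q9-a->q12; q9-b->q12; q9-c->q12; q10-a->q1; q10-b->q2; q10-c->q13; q11-a->q1; q11-b->q14; q11-c->q2; q12-a->q14; q12-b->q14; q12-c->q14; q13-a->q3; q13-b->q15; q13-c->q4; q14-a->q15; q14-b->q15; q14-c->q15; q15-a->q9; q15-b->q9; q15-c->q9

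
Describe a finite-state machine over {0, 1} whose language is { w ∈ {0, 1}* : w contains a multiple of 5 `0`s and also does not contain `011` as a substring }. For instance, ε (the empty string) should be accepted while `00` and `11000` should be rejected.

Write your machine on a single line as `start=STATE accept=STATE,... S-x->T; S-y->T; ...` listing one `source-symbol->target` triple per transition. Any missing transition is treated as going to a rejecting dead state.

Run two small machines in parallel and take their product. The first has 5 states tracking the count of `0`s modulo 5; the second has 4 states tracking partial matches of the forbidden pattern `011`. A product state is a pair (one from each), accepting exactly when both do. Minimizing collapses redundant product states.
          0    1  
>* s0     s1   s0 
   s1     s2   s3 
   s2     s4   s5 
   s3     s2   s6 
   s4     s7   s8 
   s5     s4   s6 
   s6     s6   s6 
   s7     s9  s10 
   s8     s7   s6 
 * s9     s1  s11 
   s10    s9   s6 
 * s11    s1   s6 
(> = start, * = accepting)

start=s0; accept=s0,s9,s11; s0-0->s1; s0-1->s0; s1-0->s2; s1-1->s3; s2-0->s4; s2-1->s5; s3-0->s2; s3-1->s6; s4-0->s7; s4-1->s8; s5-0->s4; s5-1->s6; s6-0->s6; s6-1->s6; s7-0->s9; s7-1->s10; s8-0->s7; s8-1->s6; s9-0->s1; s9-1->s11; s10-0->s9; s10-1->s6; s11-0->s1; s11-1->s6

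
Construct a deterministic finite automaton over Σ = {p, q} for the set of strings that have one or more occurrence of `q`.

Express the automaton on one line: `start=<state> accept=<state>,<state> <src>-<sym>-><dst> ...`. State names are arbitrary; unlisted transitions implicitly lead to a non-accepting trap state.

start=S0 accept=S1,S2 S0-p->S0 S0-q->S1 S1-p->S1 S1-q->S2 S2-p->S2 S2-q->S2

Count `q`s, saturating at 2: state S0 means no `q` yet, S1 means one `q` seen, S2 means more than one. Each `q` increments (capped at S2); other symbols loop. Accept from {S1, S2}.
With 3 states:
        p   q  
>  S0   S0  S1 
 * S1   S1  S2 
 * S2   S2  S2 
(> = start, * = accepting)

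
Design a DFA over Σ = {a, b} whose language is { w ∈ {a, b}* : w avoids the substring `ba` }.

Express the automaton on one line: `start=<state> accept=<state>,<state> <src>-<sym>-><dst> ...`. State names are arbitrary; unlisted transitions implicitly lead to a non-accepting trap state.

start=q0 accept=q0,q1 q0-a->q0 q0-b->q1 q1-a->q2 q1-b->q1 q2-a->q2 q2-b->q2

This is the complement of 'contains `ba`'. Use the same substring-matching states — q0 through q2 holding how much of `ba` has just been matched — but flip the accepting set: everything except the trap q2 accepts.
A 3-state machine:
        a   b  
>* q0   q0  q1 
 * q1   q2  q1 
   q2   q2  q2 
(> = start, * = accepting)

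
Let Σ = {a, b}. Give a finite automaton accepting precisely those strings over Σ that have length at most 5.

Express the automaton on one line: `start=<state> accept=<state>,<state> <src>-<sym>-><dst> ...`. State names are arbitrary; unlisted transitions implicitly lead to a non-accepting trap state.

We only need to distinguish lengths 0, 1, …, 5, and '>5'. Chain S0 → S1 → S2 → S3 → S4 → S5 → S6 on every symbol, with S6 looping. Accepting states: {S0, S1, S2, S3, S4, S5}.
With 7 states:
        a   b  
>* S0   S1  S1 
 * S1   S2  S2 
 * S2   S3  S3 
 * S3   S4  S4 
 * S4   S5  S5 
 * S5   S6  S6 
   S6   S6  S6 
(> = start, * = accepting)

start=S0 accept=S0,S1,S2,S3,S4,S5 S0-a->S1 S0-b->S1 S1-a->S2 S1-b->S2 S2-a->S3 S2-b->S3 S3-a->S4 S3-b->S4 S4-a->S5 S4-b->S5 S5-a->S6 S5-b->S6 S6-a->S6 S6-b->S6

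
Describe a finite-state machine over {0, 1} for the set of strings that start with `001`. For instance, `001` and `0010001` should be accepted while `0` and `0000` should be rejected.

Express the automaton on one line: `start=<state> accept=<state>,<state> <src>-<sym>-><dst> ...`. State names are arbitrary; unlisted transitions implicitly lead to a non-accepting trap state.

start=q0 accept=q3 q0-0->q1 q0-1->q4 q1-0->q2 q1-1->q4 q2-0->q4 q2-1->q3 q3-0->q3 q3-1->q3 q4-0->q4 q4-1->q4

Check the first 3 symbols one by one: q0 through q2 record how many have matched `001` so far; any wrong symbol goes to the dead state q4. After all 3 match we enter the accepting sink q3.
With 5 states:
        0   1  
>  q0   q1  q4 
   q1   q2  q4 
   q2   q4  q3 
 * q3   q3  q3 
   q4   q4  q4 
(> = start, * = accepting)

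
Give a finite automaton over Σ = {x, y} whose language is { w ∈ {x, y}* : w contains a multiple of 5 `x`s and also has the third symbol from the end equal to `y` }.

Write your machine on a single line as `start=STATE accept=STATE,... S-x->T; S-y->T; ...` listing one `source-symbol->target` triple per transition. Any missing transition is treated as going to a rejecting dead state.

Build one automaton per condition and run them in lockstep. One (5 states) tracks the count of `x`s modulo 5; the other (15 states) tracks the last 3 symbols read. Each combined state is a pair, one component from each; accept when both components accept. Equivalent product states are then merged.
With 16 states:
       x  y 
>  A   B  C 
   B   D  B 
   C   B  E 
   D   F  D 
   E   B  G 
   F   H  I 
 * G   B  G 
   H   A  J 
   I   K  I 
   J   L  M 
   K   N  J 
   L   B  O 
   M   P  M 
 * N   B  C 
 * O   B  E 
 * P   B  O 
(> = start, * = accepting)

start=A; accept=G,N,O,P; A-x->B; A-y->C; B-x->D; B-y->B; C-x->B; C-y->E; D-x->F; D-y->D; E-x->B; E-y->G; F-x->H; F-y->I; G-x->B; G-y->G; H-x->A; H-y->J; I-x->K; I-y->I; J-x->L; J-y->M; K-x->N; K-y->J; L-x->B; L-y->O; M-x->P; M-y->M; N-x->B; N-y->C; O-x->B; O-y->E; P-x->B; P-y->O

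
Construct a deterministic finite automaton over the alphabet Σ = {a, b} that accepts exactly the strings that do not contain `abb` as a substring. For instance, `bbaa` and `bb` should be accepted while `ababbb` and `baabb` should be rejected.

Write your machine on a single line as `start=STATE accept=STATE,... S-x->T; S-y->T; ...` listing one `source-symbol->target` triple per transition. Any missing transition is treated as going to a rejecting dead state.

start=S0; accept=S0,S1,S2; S0-a->S1; S0-b->S0; S1-a->S1; S1-b->S2; S2-a->S1; S2-b->S3; S3-a->S3; S3-b->S3

This is the complement of 'contains `abb`'. Use the same substring-matching states — S0 through S3 holding how much of `abb` has just been matched — but flip the accepting set: everything except the trap S3 accepts.
A 4-state machine:
        a   b  
>* S0   S1  S0 
 * S1   S1  S2 
 * S2   S1  S3 
   S3   S3  S3 
(> = start, * = accepting)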